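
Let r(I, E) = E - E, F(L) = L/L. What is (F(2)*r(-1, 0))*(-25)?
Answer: 0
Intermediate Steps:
F(L) = 1
r(I, E) = 0
(F(2)*r(-1, 0))*(-25) = (1*0)*(-25) = 0*(-25) = 0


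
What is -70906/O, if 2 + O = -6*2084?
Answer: 35453/6253 ≈ 5.6698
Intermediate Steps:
O = -12506 (O = -2 - 6*2084 = -2 - 12504 = -12506)
-70906/O = -70906/(-12506) = -70906*(-1/12506) = 35453/6253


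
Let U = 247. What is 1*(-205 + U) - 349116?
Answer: -349074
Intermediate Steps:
1*(-205 + U) - 349116 = 1*(-205 + 247) - 349116 = 1*42 - 349116 = 42 - 349116 = -349074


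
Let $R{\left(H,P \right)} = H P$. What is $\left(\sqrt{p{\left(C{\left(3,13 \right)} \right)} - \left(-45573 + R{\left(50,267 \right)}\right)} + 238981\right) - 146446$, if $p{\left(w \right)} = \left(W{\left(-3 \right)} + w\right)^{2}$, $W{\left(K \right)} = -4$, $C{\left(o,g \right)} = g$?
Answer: $92535 + 4 \sqrt{2019} \approx 92715.0$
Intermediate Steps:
$p{\left(w \right)} = \left(-4 + w\right)^{2}$
$\left(\sqrt{p{\left(C{\left(3,13 \right)} \right)} - \left(-45573 + R{\left(50,267 \right)}\right)} + 238981\right) - 146446 = \left(\sqrt{\left(-4 + 13\right)^{2} + \left(45573 - 50 \cdot 267\right)} + 238981\right) - 146446 = \left(\sqrt{9^{2} + \left(45573 - 13350\right)} + 238981\right) - 146446 = \left(\sqrt{81 + \left(45573 - 13350\right)} + 238981\right) - 146446 = \left(\sqrt{81 + 32223} + 238981\right) - 146446 = \left(\sqrt{32304} + 238981\right) - 146446 = \left(4 \sqrt{2019} + 238981\right) - 146446 = \left(238981 + 4 \sqrt{2019}\right) - 146446 = 92535 + 4 \sqrt{2019}$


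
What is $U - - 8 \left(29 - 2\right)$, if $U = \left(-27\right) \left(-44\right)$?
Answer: $1404$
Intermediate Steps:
$U = 1188$
$U - - 8 \left(29 - 2\right) = 1188 - - 8 \left(29 - 2\right) = 1188 - \left(-8\right) 27 = 1188 - -216 = 1188 + 216 = 1404$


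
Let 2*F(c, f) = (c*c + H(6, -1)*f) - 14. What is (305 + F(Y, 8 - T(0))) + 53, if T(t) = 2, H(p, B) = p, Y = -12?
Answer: 441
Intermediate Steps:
F(c, f) = -7 + c²/2 + 3*f (F(c, f) = ((c*c + 6*f) - 14)/2 = ((c² + 6*f) - 14)/2 = (-14 + c² + 6*f)/2 = -7 + c²/2 + 3*f)
(305 + F(Y, 8 - T(0))) + 53 = (305 + (-7 + (½)*(-12)² + 3*(8 - 1*2))) + 53 = (305 + (-7 + (½)*144 + 3*(8 - 2))) + 53 = (305 + (-7 + 72 + 3*6)) + 53 = (305 + (-7 + 72 + 18)) + 53 = (305 + 83) + 53 = 388 + 53 = 441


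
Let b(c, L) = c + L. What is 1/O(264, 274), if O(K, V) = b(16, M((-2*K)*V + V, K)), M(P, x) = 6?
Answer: 1/22 ≈ 0.045455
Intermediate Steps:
b(c, L) = L + c
O(K, V) = 22 (O(K, V) = 6 + 16 = 22)
1/O(264, 274) = 1/22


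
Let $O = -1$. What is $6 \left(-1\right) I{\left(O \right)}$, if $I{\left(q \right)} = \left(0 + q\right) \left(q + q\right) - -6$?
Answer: $-48$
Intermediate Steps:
$I{\left(q \right)} = 6 + 2 q^{2}$ ($I{\left(q \right)} = q 2 q + 6 = 2 q^{2} + 6 = 6 + 2 q^{2}$)
$6 \left(-1\right) I{\left(O \right)} = 6 \left(-1\right) \left(6 + 2 \left(-1\right)^{2}\right) = - 6 \left(6 + 2 \cdot 1\right) = - 6 \left(6 + 2\right) = \left(-6\right) 8 = -48$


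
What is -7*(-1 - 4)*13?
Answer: 455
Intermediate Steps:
-7*(-1 - 4)*13 = -7*(-5)*13 = 35*13 = 455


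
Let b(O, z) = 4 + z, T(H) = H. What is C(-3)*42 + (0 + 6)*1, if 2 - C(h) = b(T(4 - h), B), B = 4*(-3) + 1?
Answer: 384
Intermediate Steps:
B = -11 (B = -12 + 1 = -11)
C(h) = 9 (C(h) = 2 - (4 - 11) = 2 - 1*(-7) = 2 + 7 = 9)
C(-3)*42 + (0 + 6)*1 = 9*42 + (0 + 6)*1 = 378 + 6*1 = 378 + 6 = 384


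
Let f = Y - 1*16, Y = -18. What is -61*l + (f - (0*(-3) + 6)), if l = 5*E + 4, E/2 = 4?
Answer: -2724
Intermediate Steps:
E = 8 (E = 2*4 = 8)
f = -34 (f = -18 - 1*16 = -18 - 16 = -34)
l = 44 (l = 5*8 + 4 = 40 + 4 = 44)
-61*l + (f - (0*(-3) + 6)) = -61*44 + (-34 - (0*(-3) + 6)) = -2684 + (-34 - (0 + 6)) = -2684 + (-34 - 1*6) = -2684 + (-34 - 6) = -2684 - 40 = -2724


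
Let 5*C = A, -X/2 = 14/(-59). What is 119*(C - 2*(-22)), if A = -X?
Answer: 1541288/295 ≈ 5224.7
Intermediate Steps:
X = 28/59 (X = -28/(-59) = -28*(-1)/59 = -2*(-14/59) = 28/59 ≈ 0.47458)
A = -28/59 (A = -1*28/59 = -28/59 ≈ -0.47458)
C = -28/295 (C = (⅕)*(-28/59) = -28/295 ≈ -0.094915)
119*(C - 2*(-22)) = 119*(-28/295 - 2*(-22)) = 119*(-28/295 + 44) = 119*(12952/295) = 1541288/295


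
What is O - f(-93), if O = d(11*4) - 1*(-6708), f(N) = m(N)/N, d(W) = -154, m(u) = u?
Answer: 6553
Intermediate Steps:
f(N) = 1 (f(N) = N/N = 1)
O = 6554 (O = -154 - 1*(-6708) = -154 + 6708 = 6554)
O - f(-93) = 6554 - 1*1 = 6554 - 1 = 6553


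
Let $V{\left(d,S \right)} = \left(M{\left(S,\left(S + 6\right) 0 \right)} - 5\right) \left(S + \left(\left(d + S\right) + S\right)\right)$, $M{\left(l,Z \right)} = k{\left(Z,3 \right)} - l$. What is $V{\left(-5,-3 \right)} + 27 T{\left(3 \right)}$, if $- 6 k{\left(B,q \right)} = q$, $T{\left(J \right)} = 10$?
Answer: $305$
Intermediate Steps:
$k{\left(B,q \right)} = - \frac{q}{6}$
$M{\left(l,Z \right)} = - \frac{1}{2} - l$ ($M{\left(l,Z \right)} = \left(- \frac{1}{6}\right) 3 - l = - \frac{1}{2} - l$)
$V{\left(d,S \right)} = \left(- \frac{11}{2} - S\right) \left(d + 3 S\right)$ ($V{\left(d,S \right)} = \left(\left(- \frac{1}{2} - S\right) - 5\right) \left(S + \left(\left(d + S\right) + S\right)\right) = \left(- \frac{11}{2} - S\right) \left(S + \left(\left(S + d\right) + S\right)\right) = \left(- \frac{11}{2} - S\right) \left(S + \left(d + 2 S\right)\right) = \left(- \frac{11}{2} - S\right) \left(d + 3 S\right)$)
$V{\left(-5,-3 \right)} + 27 T{\left(3 \right)} = \left(- 3 \left(-3\right)^{2} - - \frac{99}{2} - - \frac{55}{2} - \left(-3\right) \left(-5\right)\right) + 27 \cdot 10 = \left(\left(-3\right) 9 + \frac{99}{2} + \frac{55}{2} - 15\right) + 270 = \left(-27 + \frac{99}{2} + \frac{55}{2} - 15\right) + 270 = 35 + 270 = 305$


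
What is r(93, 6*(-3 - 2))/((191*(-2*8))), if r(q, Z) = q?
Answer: -93/3056 ≈ -0.030432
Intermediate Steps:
r(93, 6*(-3 - 2))/((191*(-2*8))) = 93/((191*(-2*8))) = 93/((191*(-16))) = 93/(-3056) = 93*(-1/3056) = -93/3056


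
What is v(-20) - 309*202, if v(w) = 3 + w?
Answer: -62435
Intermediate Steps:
v(-20) - 309*202 = (3 - 20) - 309*202 = -17 - 62418 = -62435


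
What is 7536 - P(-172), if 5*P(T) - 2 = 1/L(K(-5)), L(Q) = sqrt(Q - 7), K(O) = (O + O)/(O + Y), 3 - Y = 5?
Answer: 37678/5 + I*sqrt(273)/195 ≈ 7535.6 + 0.084732*I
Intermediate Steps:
Y = -2 (Y = 3 - 1*5 = 3 - 5 = -2)
K(O) = 2*O/(-2 + O) (K(O) = (O + O)/(O - 2) = (2*O)/(-2 + O) = 2*O/(-2 + O))
L(Q) = sqrt(-7 + Q)
P(T) = 2/5 - I*sqrt(273)/195 (P(T) = 2/5 + 1/(5*(sqrt(-7 + 2*(-5)/(-2 - 5)))) = 2/5 + 1/(5*(sqrt(-7 + 2*(-5)/(-7)))) = 2/5 + 1/(5*(sqrt(-7 + 2*(-5)*(-1/7)))) = 2/5 + 1/(5*(sqrt(-7 + 10/7))) = 2/5 + 1/(5*(sqrt(-39/7))) = 2/5 + 1/(5*((I*sqrt(273)/7))) = 2/5 + (-I*sqrt(273)/39)/5 = 2/5 - I*sqrt(273)/195)
7536 - P(-172) = 7536 - (2/5 - I*sqrt(273)/195) = 7536 + (-2/5 + I*sqrt(273)/195) = 37678/5 + I*sqrt(273)/195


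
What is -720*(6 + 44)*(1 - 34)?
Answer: 1188000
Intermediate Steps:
-720*(6 + 44)*(1 - 34) = -36000*(-33) = -720*(-1650) = 1188000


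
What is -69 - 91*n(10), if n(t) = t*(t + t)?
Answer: -18269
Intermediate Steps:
n(t) = 2*t² (n(t) = t*(2*t) = 2*t²)
-69 - 91*n(10) = -69 - 182*10² = -69 - 182*100 = -69 - 91*200 = -69 - 18200 = -18269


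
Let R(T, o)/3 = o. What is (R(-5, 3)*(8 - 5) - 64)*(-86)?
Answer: 3182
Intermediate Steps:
R(T, o) = 3*o
(R(-5, 3)*(8 - 5) - 64)*(-86) = ((3*3)*(8 - 5) - 64)*(-86) = (9*3 - 64)*(-86) = (27 - 64)*(-86) = -37*(-86) = 3182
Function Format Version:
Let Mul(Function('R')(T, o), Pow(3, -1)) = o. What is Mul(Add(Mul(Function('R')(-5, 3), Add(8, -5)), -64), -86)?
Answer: 3182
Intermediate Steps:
Function('R')(T, o) = Mul(3, o)
Mul(Add(Mul(Function('R')(-5, 3), Add(8, -5)), -64), -86) = Mul(Add(Mul(Mul(3, 3), Add(8, -5)), -64), -86) = Mul(Add(Mul(9, 3), -64), -86) = Mul(Add(27, -64), -86) = Mul(-37, -86) = 3182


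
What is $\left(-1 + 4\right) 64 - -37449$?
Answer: $37641$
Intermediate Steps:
$\left(-1 + 4\right) 64 - -37449 = 3 \cdot 64 + 37449 = 192 + 37449 = 37641$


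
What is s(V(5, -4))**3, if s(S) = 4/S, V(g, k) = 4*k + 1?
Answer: -64/3375 ≈ -0.018963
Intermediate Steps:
V(g, k) = 1 + 4*k
s(V(5, -4))**3 = (4/(1 + 4*(-4)))**3 = (4/(1 - 16))**3 = (4/(-15))**3 = (4*(-1/15))**3 = (-4/15)**3 = -64/3375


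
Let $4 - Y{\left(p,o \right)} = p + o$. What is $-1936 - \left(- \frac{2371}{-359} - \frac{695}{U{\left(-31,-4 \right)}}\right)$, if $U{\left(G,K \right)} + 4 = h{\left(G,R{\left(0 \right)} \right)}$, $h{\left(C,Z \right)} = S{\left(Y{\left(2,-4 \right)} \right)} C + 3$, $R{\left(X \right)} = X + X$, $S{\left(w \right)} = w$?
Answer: $- \frac{130662370}{67133} \approx -1946.3$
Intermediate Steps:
$Y{\left(p,o \right)} = 4 - o - p$ ($Y{\left(p,o \right)} = 4 - \left(p + o\right) = 4 - \left(o + p\right) = 4 - o - p$)
$R{\left(X \right)} = 2 X$
$h{\left(C,Z \right)} = 3 + 6 C$ ($h{\left(C,Z \right)} = \left(4 - -4 - 2\right) C + 3 = \left(4 + 4 - 2\right) C + 3 = 6 C + 3 = 3 + 6 C$)
$U{\left(G,K \right)} = -1 + 6 G$ ($U{\left(G,K \right)} = -4 + \left(3 + 6 G\right) = -1 + 6 G$)
$-1936 - \left(- \frac{2371}{-359} - \frac{695}{U{\left(-31,-4 \right)}}\right) = -1936 - \left(- \frac{2371}{-359} - \frac{695}{-1 + 6 \left(-31\right)}\right) = -1936 - \left(\left(-2371\right) \left(- \frac{1}{359}\right) - \frac{695}{-1 - 186}\right) = -1936 - \left(\frac{2371}{359} - \frac{695}{-187}\right) = -1936 - \left(\frac{2371}{359} - - \frac{695}{187}\right) = -1936 - \left(\frac{2371}{359} + \frac{695}{187}\right) = -1936 - \frac{692882}{67133} = - \frac{130662370}{67133}$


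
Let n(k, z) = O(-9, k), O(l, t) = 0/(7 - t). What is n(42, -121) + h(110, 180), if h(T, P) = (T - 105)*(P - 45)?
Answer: 675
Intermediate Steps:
O(l, t) = 0
n(k, z) = 0
h(T, P) = (-105 + T)*(-45 + P)
n(42, -121) + h(110, 180) = 0 + (4725 - 105*180 - 45*110 + 180*110) = 0 + (4725 - 18900 - 4950 + 19800) = 0 + 675 = 675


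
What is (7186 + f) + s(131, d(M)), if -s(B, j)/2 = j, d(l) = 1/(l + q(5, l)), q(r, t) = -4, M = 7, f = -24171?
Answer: -50957/3 ≈ -16986.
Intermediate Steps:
d(l) = 1/(-4 + l) (d(l) = 1/(l - 4) = 1/(-4 + l))
s(B, j) = -2*j
(7186 + f) + s(131, d(M)) = (7186 - 24171) - 2/(-4 + 7) = -16985 - 2/3 = -16985 - 2*⅓ = -16985 - ⅔ = -50957/3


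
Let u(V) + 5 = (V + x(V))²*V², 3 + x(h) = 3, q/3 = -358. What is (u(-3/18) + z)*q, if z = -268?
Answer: 63331453/216 ≈ 2.9320e+5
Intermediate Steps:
q = -1074 (q = 3*(-358) = -1074)
x(h) = 0 (x(h) = -3 + 3 = 0)
u(V) = -5 + V⁴ (u(V) = -5 + (V + 0)²*V² = -5 + V²*V² = -5 + V⁴)
(u(-3/18) + z)*q = ((-5 + (-3/18)⁴) - 268)*(-1074) = ((-5 + (-3*1/18)⁴) - 268)*(-1074) = ((-5 + (-⅙)⁴) - 268)*(-1074) = ((-5 + 1/1296) - 268)*(-1074) = (-6479/1296 - 268)*(-1074) = -353807/1296*(-1074) = 63331453/216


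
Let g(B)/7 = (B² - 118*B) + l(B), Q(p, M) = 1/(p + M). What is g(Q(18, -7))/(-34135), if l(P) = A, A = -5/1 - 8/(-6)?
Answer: 36554/12391005 ≈ 0.0029500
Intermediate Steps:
Q(p, M) = 1/(M + p)
A = -11/3 (A = -5*1 - 8*(-⅙) = -5 + 4/3 = -11/3 ≈ -3.6667)
l(P) = -11/3
g(B) = -77/3 - 826*B + 7*B² (g(B) = 7*((B² - 118*B) - 11/3) = 7*(-11/3 + B² - 118*B) = -77/3 - 826*B + 7*B²)
g(Q(18, -7))/(-34135) = (-77/3 - 826/(-7 + 18) + 7*(1/(-7 + 18))²)/(-34135) = (-77/3 - 826/11 + 7*(1/11)²)*(-1/34135) = (-77/3 - 826*1/11 + 7*(1/11)²)*(-1/34135) = (-77/3 - 826/11 + 7*(1/121))*(-1/34135) = (-77/3 - 826/11 + 7/121)*(-1/34135) = -36554/363*(-1/34135) = 36554/12391005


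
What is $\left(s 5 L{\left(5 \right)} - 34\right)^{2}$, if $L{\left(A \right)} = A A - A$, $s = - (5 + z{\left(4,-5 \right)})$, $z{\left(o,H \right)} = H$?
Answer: $1156$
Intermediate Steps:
$s = 0$ ($s = - (5 - 5) = \left(-1\right) 0 = 0$)
$L{\left(A \right)} = A^{2} - A$
$\left(s 5 L{\left(5 \right)} - 34\right)^{2} = \left(0 \cdot 5 \cdot 5 \left(-1 + 5\right) - 34\right)^{2} = \left(0 \cdot 5 \cdot 4 - 34\right)^{2} = \left(0 \cdot 20 - 34\right)^{2} = \left(0 - 34\right)^{2} = \left(-34\right)^{2} = 1156$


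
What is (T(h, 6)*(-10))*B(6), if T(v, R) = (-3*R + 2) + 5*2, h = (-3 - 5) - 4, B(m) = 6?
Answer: 360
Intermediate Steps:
h = -12 (h = -8 - 4 = -12)
T(v, R) = 12 - 3*R (T(v, R) = (2 - 3*R) + 10 = 12 - 3*R)
(T(h, 6)*(-10))*B(6) = ((12 - 3*6)*(-10))*6 = ((12 - 18)*(-10))*6 = -6*(-10)*6 = 60*6 = 360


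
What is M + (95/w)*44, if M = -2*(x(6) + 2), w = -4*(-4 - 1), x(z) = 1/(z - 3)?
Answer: 613/3 ≈ 204.33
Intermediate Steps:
x(z) = 1/(-3 + z)
w = 20 (w = -4*(-5) = 20)
M = -14/3 (M = -2*(1/(-3 + 6) + 2) = -2*(1/3 + 2) = -2*7/3 = -14/3 ≈ -4.6667)
M + (95/w)*44 = -14/3 + (95/20)*44 = -14/3 + (95*(1/20))*44 = -14/3 + (19/4)*44 = -14/3 + 209 = 613/3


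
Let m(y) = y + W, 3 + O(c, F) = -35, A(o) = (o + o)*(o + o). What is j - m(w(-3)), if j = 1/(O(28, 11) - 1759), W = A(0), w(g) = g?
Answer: 5390/1797 ≈ 2.9994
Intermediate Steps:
A(o) = 4*o**2 (A(o) = (2*o)*(2*o) = 4*o**2)
W = 0 (W = 4*0**2 = 4*0 = 0)
O(c, F) = -38 (O(c, F) = -3 - 35 = -38)
j = -1/1797 (j = 1/(-38 - 1759) = 1/(-1797) = -1/1797 ≈ -0.00055648)
m(y) = y (m(y) = y + 0 = y)
j - m(w(-3)) = -1/1797 - 1*(-3) = -1/1797 + 3 = 5390/1797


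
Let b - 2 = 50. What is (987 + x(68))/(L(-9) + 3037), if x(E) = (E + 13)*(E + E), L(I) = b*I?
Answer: 12003/2569 ≈ 4.6722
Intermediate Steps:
b = 52 (b = 2 + 50 = 52)
L(I) = 52*I
x(E) = 2*E*(13 + E) (x(E) = (13 + E)*(2*E) = 2*E*(13 + E))
(987 + x(68))/(L(-9) + 3037) = (987 + 2*68*(13 + 68))/(52*(-9) + 3037) = (987 + 2*68*81)/(-468 + 3037) = (987 + 11016)/2569 = 12003*(1/2569) = 12003/2569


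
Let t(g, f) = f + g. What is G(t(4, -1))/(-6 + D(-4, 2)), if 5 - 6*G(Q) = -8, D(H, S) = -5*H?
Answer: 13/84 ≈ 0.15476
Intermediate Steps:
G(Q) = 13/6 (G(Q) = ⅚ - ⅙*(-8) = ⅚ + 4/3 = 13/6)
G(t(4, -1))/(-6 + D(-4, 2)) = (13/6)/(-6 - 5*(-4)) = (13/6)/(-6 + 20) = (13/6)/14 = (1/14)*(13/6) = 13/84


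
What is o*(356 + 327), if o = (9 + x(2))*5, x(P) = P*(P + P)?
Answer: 58055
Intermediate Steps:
x(P) = 2*P**2 (x(P) = P*(2*P) = 2*P**2)
o = 85 (o = (9 + 2*2**2)*5 = (9 + 2*4)*5 = (9 + 8)*5 = 17*5 = 85)
o*(356 + 327) = 85*(356 + 327) = 85*683 = 58055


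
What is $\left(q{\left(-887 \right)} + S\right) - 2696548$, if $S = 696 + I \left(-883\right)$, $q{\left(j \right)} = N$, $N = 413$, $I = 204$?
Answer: $-2875571$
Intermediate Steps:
$q{\left(j \right)} = 413$
$S = -179436$ ($S = 696 + 204 \left(-883\right) = 696 - 180132 = -179436$)
$\left(q{\left(-887 \right)} + S\right) - 2696548 = \left(413 - 179436\right) - 2696548 = -179023 - 2696548 = -2875571$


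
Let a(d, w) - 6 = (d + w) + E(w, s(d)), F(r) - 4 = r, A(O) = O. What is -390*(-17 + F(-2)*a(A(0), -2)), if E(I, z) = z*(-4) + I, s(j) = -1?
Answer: 1950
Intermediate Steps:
E(I, z) = I - 4*z (E(I, z) = -4*z + I = I - 4*z)
F(r) = 4 + r
a(d, w) = 10 + d + 2*w (a(d, w) = 6 + ((d + w) + (w - 4*(-1))) = 6 + ((d + w) + (w + 4)) = 6 + ((d + w) + (4 + w)) = 6 + (4 + d + 2*w) = 10 + d + 2*w)
-390*(-17 + F(-2)*a(A(0), -2)) = -390*(-17 + (4 - 2)*(10 + 0 + 2*(-2))) = -390*(-17 + 2*(10 + 0 - 4)) = -390*(-17 + 2*6) = -390*(-17 + 12) = -390*(-5) = 1950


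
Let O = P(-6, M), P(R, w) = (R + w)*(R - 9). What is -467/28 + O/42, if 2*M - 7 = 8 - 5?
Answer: -457/28 ≈ -16.321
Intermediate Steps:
M = 5 (M = 7/2 + (8 - 5)/2 = 7/2 + (1/2)*3 = 7/2 + 3/2 = 5)
P(R, w) = (-9 + R)*(R + w) (P(R, w) = (R + w)*(-9 + R) = (-9 + R)*(R + w))
O = 15 (O = (-6)**2 - 9*(-6) - 9*5 - 6*5 = 36 + 54 - 45 - 30 = 15)
-467/28 + O/42 = -467/28 + 15/42 = -467*1/28 + 15*(1/42) = -467/28 + 5/14 = -457/28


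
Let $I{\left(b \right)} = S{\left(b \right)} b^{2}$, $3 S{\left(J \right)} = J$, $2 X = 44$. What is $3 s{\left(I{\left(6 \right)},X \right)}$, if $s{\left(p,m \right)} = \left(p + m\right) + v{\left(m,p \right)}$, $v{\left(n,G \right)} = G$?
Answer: $498$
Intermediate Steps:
$X = 22$ ($X = \frac{1}{2} \cdot 44 = 22$)
$S{\left(J \right)} = \frac{J}{3}$
$I{\left(b \right)} = \frac{b^{3}}{3}$ ($I{\left(b \right)} = \frac{b}{3} b^{2} = \frac{b^{3}}{3}$)
$s{\left(p,m \right)} = m + 2 p$ ($s{\left(p,m \right)} = \left(p + m\right) + p = \left(m + p\right) + p = m + 2 p$)
$3 s{\left(I{\left(6 \right)},X \right)} = 3 \left(22 + 2 \frac{6^{3}}{3}\right) = 3 \left(22 + 2 \cdot \frac{1}{3} \cdot 216\right) = 3 \left(22 + 2 \cdot 72\right) = 3 \left(22 + 144\right) = 3 \cdot 166 = 498$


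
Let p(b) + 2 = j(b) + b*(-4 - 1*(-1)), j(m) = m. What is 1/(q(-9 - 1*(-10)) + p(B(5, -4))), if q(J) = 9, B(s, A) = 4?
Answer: -1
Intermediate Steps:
p(b) = -2 - 2*b (p(b) = -2 + (b + b*(-4 - 1*(-1))) = -2 + (b + b*(-4 + 1)) = -2 + (b + b*(-3)) = -2 + (b - 3*b) = -2 - 2*b)
1/(q(-9 - 1*(-10)) + p(B(5, -4))) = 1/(9 + (-2 - 2*4)) = 1/(9 + (-2 - 8)) = 1/(9 - 10) = 1/(-1) = -1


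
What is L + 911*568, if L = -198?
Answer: 517250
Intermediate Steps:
L + 911*568 = -198 + 911*568 = -198 + 517448 = 517250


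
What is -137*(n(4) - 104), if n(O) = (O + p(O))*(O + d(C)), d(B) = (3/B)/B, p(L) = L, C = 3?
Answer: 28496/3 ≈ 9498.7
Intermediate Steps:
d(B) = 3/B²
n(O) = 2*O*(⅓ + O) (n(O) = (O + O)*(O + 3/3²) = (2*O)*(O + 3*(⅑)) = (2*O)*(O + ⅓) = (2*O)*(⅓ + O) = 2*O*(⅓ + O))
-137*(n(4) - 104) = -137*((⅔)*4*(1 + 3*4) - 104) = -137*((⅔)*4*(1 + 12) - 104) = -137*((⅔)*4*13 - 104) = -137*(104/3 - 104) = -137*(-208/3) = 28496/3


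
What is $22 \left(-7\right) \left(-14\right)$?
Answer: $2156$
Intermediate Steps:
$22 \left(-7\right) \left(-14\right) = \left(-154\right) \left(-14\right) = 2156$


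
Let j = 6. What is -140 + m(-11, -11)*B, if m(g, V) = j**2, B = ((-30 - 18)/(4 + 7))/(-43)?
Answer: -64492/473 ≈ -136.35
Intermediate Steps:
B = 48/473 (B = -48/11*(-1/43) = 48/473 ≈ 0.10148)
m(g, V) = 36 (m(g, V) = 6**2 = 36)
-140 + m(-11, -11)*B = -140 + 36*(48/473) = -140 + 1728/473 = -64492/473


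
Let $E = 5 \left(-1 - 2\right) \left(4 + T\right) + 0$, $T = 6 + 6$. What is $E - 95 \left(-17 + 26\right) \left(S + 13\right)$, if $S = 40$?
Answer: $-45555$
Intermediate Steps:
$T = 12$
$E = -240$ ($E = 5 \left(-1 - 2\right) \left(4 + 12\right) + 0 = 5 \left(\left(-3\right) 16\right) + 0 = 5 \left(-48\right) + 0 = -240 + 0 = -240$)
$E - 95 \left(-17 + 26\right) \left(S + 13\right) = -240 - 95 \left(-17 + 26\right) \left(40 + 13\right) = -240 - 95 \cdot 9 \cdot 53 = -240 - 45315 = -45555$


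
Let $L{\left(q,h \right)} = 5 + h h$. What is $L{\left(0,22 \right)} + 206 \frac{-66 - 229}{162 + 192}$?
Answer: $\frac{952}{3} \approx 317.33$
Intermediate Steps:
$L{\left(q,h \right)} = 5 + h^{2}$
$L{\left(0,22 \right)} + 206 \frac{-66 - 229}{162 + 192} = \left(5 + 22^{2}\right) + 206 \frac{-66 - 229}{162 + 192} = \left(5 + 484\right) + 206 \left(- \frac{295}{354}\right) = 489 + 206 \left(\left(-295\right) \frac{1}{354}\right) = 489 + 206 \left(- \frac{5}{6}\right) = 489 - \frac{515}{3} = \frac{952}{3}$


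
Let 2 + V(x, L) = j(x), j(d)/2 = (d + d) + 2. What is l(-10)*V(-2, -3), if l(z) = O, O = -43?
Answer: 258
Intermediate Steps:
j(d) = 4 + 4*d (j(d) = 2*((d + d) + 2) = 2*(2*d + 2) = 2*(2 + 2*d) = 4 + 4*d)
l(z) = -43
V(x, L) = 2 + 4*x (V(x, L) = -2 + (4 + 4*x) = 2 + 4*x)
l(-10)*V(-2, -3) = -43*(2 + 4*(-2)) = -43*(2 - 8) = -43*(-6) = 258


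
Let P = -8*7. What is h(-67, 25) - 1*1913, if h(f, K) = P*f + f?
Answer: 1772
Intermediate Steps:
P = -56
h(f, K) = -55*f (h(f, K) = -56*f + f = -55*f)
h(-67, 25) - 1*1913 = -55*(-67) - 1*1913 = 3685 - 1913 = 1772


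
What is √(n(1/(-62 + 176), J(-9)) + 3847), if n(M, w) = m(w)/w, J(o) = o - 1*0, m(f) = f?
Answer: 2*√962 ≈ 62.032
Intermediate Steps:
J(o) = o (J(o) = o + 0 = o)
n(M, w) = 1 (n(M, w) = w/w = 1)
√(n(1/(-62 + 176), J(-9)) + 3847) = √(1 + 3847) = √3848 = 2*√962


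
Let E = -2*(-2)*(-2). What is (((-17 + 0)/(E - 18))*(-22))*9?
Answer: -1683/13 ≈ -129.46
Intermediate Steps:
E = -8 (E = 4*(-2) = -8)
(((-17 + 0)/(E - 18))*(-22))*9 = (((-17 + 0)/(-8 - 18))*(-22))*9 = (-17/(-26)*(-22))*9 = (-17*(-1/26)*(-22))*9 = ((17/26)*(-22))*9 = -187/13*9 = -1683/13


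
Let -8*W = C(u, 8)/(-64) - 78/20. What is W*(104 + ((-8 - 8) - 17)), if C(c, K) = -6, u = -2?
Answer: 43239/1280 ≈ 33.780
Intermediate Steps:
W = 609/1280 (W = -(-6/(-64) - 78/20)/8 = -(-6*(-1/64) - 78*1/20)/8 = -(3/32 - 39/10)/8 = -⅛*(-609/160) = 609/1280 ≈ 0.47578)
W*(104 + ((-8 - 8) - 17)) = 609*(104 + ((-8 - 8) - 17))/1280 = 609*(104 + (-16 - 17))/1280 = 609*(104 - 33)/1280 = (609/1280)*71 = 43239/1280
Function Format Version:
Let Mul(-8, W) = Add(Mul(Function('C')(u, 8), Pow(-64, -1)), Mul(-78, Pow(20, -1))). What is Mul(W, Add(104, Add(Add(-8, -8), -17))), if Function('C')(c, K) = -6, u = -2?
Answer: Rational(43239, 1280) ≈ 33.780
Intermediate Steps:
W = Rational(609, 1280) (W = Mul(Rational(-1, 8), Add(Mul(-6, Pow(-64, -1)), Mul(-78, Pow(20, -1)))) = Mul(Rational(-1, 8), Add(Mul(-6, Rational(-1, 64)), Mul(-78, Rational(1, 20)))) = Mul(Rational(-1, 8), Add(Rational(3, 32), Rational(-39, 10))) = Mul(Rational(-1, 8), Rational(-609, 160)) = Rational(609, 1280) ≈ 0.47578)
Mul(W, Add(104, Add(Add(-8, -8), -17))) = Mul(Rational(609, 1280), Add(104, Add(Add(-8, -8), -17))) = Mul(Rational(609, 1280), Add(104, Add(-16, -17))) = Mul(Rational(609, 1280), Add(104, -33)) = Mul(Rational(609, 1280), 71) = Rational(43239, 1280)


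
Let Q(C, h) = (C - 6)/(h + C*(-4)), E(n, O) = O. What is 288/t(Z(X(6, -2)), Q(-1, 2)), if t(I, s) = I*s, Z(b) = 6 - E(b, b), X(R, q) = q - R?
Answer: -864/49 ≈ -17.633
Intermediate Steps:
Q(C, h) = (-6 + C)/(h - 4*C)
Z(b) = 6 - b
288/t(Z(X(6, -2)), Q(-1, 2)) = 288/(((6 - (-2 - 1*6))*((6 - 1*(-1))/(-1*2 + 4*(-1))))) = 288/(((6 - (-2 - 6))*((6 + 1)/(-2 - 4)))) = 288/(((6 - 1*(-8))*(7/(-6)))) = 288/(((6 + 8)*(-⅙*7))) = 288/((14*(-7/6))) = 288/(-49/3) = 288*(-3/49) = -864/49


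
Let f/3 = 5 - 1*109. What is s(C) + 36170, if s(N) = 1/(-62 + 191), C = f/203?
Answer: 4665931/129 ≈ 36170.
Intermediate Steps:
f = -312 (f = 3*(5 - 1*109) = 3*(5 - 109) = 3*(-104) = -312)
C = -312/203 ≈ -1.5369
s(N) = 1/129
s(C) + 36170 = 1/129 + 36170 = 4665931/129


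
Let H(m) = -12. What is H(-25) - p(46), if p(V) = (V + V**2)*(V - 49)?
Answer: 6474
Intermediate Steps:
p(V) = (-49 + V)*(V + V**2) (p(V) = (V + V**2)*(-49 + V) = (-49 + V)*(V + V**2))
H(-25) - p(46) = -12 - 46*(-49 + 46**2 - 48*46) = -12 - 46*(-49 + 2116 - 2208) = -12 - 46*(-141) = -12 - 1*(-6486) = -12 + 6486 = 6474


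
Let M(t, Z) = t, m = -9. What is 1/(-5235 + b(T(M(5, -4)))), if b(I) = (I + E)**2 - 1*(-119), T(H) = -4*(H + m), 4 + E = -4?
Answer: -1/5052 ≈ -0.00019794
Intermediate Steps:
E = -8 (E = -4 - 4 = -8)
T(H) = 36 - 4*H (T(H) = -4*(H - 9) = -4*(-9 + H) = 36 - 4*H)
b(I) = 119 + (-8 + I)**2 (b(I) = (I - 8)**2 - 1*(-119) = (-8 + I)**2 + 119 = 119 + (-8 + I)**2)
1/(-5235 + b(T(M(5, -4)))) = 1/(-5235 + (119 + (-8 + (36 - 4*5))**2)) = 1/(-5235 + (119 + (-8 + (36 - 20))**2)) = 1/(-5235 + (119 + (-8 + 16)**2)) = 1/(-5235 + (119 + 8**2)) = 1/(-5235 + (119 + 64)) = 1/(-5235 + 183) = 1/(-5052) = -1/5052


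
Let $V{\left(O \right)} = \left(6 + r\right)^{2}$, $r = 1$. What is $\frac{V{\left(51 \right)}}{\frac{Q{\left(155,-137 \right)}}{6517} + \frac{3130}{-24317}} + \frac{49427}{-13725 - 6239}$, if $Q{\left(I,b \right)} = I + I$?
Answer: $- \frac{120854418893}{199329070} \approx -606.31$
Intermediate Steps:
$Q{\left(I,b \right)} = 2 I$
$V{\left(O \right)} = 49$ ($V{\left(O \right)} = \left(6 + 1\right)^{2} = 7^{2} = 49$)
$\frac{V{\left(51 \right)}}{\frac{Q{\left(155,-137 \right)}}{6517} + \frac{3130}{-24317}} + \frac{49427}{-13725 - 6239} = \frac{49}{\frac{2 \cdot 155}{6517} + \frac{3130}{-24317}} + \frac{49427}{-13725 - 6239} = \frac{49}{310 \cdot \frac{1}{6517} + 3130 \left(- \frac{1}{24317}\right)} + \frac{49427}{-13725 - 6239} = \frac{49}{\frac{310}{6517} - \frac{3130}{24317}} + \frac{49427}{-19964} = \frac{49}{- \frac{12859940}{158473889}} + 49427 \left(- \frac{1}{19964}\right) = 49 \left(- \frac{158473889}{12859940}\right) - \frac{307}{124} = - \frac{7765220561}{12859940} - \frac{307}{124} = - \frac{120854418893}{199329070}$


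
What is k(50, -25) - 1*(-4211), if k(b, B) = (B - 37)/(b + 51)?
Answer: 425249/101 ≈ 4210.4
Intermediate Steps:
k(b, B) = (-37 + B)/(51 + b)
k(50, -25) - 1*(-4211) = (-37 - 25)/(51 + 50) - 1*(-4211) = -62/101 + 4211 = 425249/101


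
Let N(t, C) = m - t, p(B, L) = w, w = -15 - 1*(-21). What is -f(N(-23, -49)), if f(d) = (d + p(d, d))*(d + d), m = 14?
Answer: -3182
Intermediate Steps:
w = 6 (w = -15 + 21 = 6)
p(B, L) = 6
N(t, C) = 14 - t
f(d) = 2*d*(6 + d) (f(d) = (d + 6)*(d + d) = (6 + d)*(2*d) = 2*d*(6 + d))
-f(N(-23, -49)) = -2*(14 - 1*(-23))*(6 + (14 - 1*(-23))) = -2*(14 + 23)*(6 + (14 + 23)) = -2*37*(6 + 37) = -2*37*43 = -1*3182 = -3182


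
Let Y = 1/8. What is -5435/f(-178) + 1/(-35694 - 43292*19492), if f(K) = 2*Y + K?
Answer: 33470797734169/1094652124632 ≈ 30.577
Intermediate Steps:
Y = ⅛ ≈ 0.12500
f(K) = ¼ + K (f(K) = 2*(⅛) + K = ¼ + K)
-5435/f(-178) + 1/(-35694 - 43292*19492) = -5435/(¼ - 178) + 1/(-35694 - 43292*19492) = -5435/(-711/4) + (1/19492)/(-78986) = -5435*(-4/711) - 1/78986*1/19492 = 21740/711 - 1/1539595112 = 33470797734169/1094652124632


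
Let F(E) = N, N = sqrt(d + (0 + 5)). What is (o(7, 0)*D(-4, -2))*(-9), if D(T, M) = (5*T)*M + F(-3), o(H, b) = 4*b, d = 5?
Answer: 0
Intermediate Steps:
N = sqrt(10) (N = sqrt(5 + (0 + 5)) = sqrt(5 + 5) = sqrt(10) ≈ 3.1623)
F(E) = sqrt(10)
D(T, M) = sqrt(10) + 5*M*T (D(T, M) = (5*T)*M + sqrt(10) = 5*M*T + sqrt(10) = sqrt(10) + 5*M*T)
(o(7, 0)*D(-4, -2))*(-9) = ((4*0)*(sqrt(10) + 5*(-2)*(-4)))*(-9) = (0*(sqrt(10) + 40))*(-9) = (0*(40 + sqrt(10)))*(-9) = 0*(-9) = 0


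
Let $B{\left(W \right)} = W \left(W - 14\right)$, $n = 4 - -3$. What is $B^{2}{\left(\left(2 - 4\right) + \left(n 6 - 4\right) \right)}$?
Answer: $627264$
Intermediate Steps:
$n = 7$ ($n = 4 + 3 = 7$)
$B{\left(W \right)} = W \left(-14 + W\right)$
$B^{2}{\left(\left(2 - 4\right) + \left(n 6 - 4\right) \right)} = \left(\left(\left(2 - 4\right) + \left(7 \cdot 6 - 4\right)\right) \left(-14 + \left(\left(2 - 4\right) + \left(7 \cdot 6 - 4\right)\right)\right)\right)^{2} = \left(\left(-2 + \left(42 - 4\right)\right) \left(-14 + \left(-2 + \left(42 - 4\right)\right)\right)\right)^{2} = \left(\left(-2 + 38\right) \left(-14 + \left(-2 + 38\right)\right)\right)^{2} = \left(36 \left(-14 + 36\right)\right)^{2} = \left(36 \cdot 22\right)^{2} = 792^{2} = 627264$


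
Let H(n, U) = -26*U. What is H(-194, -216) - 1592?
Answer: 4024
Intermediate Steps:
H(-194, -216) - 1592 = -26*(-216) - 1592 = 5616 - 1592 = 4024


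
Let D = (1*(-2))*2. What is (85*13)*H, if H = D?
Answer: -4420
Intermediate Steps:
D = -4 (D = -2*2 = -4)
H = -4
(85*13)*H = (85*13)*(-4) = 1105*(-4) = -4420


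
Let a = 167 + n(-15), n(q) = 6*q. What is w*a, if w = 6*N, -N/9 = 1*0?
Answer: 0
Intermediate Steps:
N = 0 (N = -9*0 = 0)
w = 0 (w = 6*0 = 0)
a = 77 (a = 167 + 6*(-15) = 167 - 90 = 77)
w*a = 0*77 = 0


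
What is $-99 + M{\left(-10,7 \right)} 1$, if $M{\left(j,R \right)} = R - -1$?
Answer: $-91$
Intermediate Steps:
$M{\left(j,R \right)} = 1 + R$ ($M{\left(j,R \right)} = R + 1 = 1 + R$)
$-99 + M{\left(-10,7 \right)} 1 = -99 + \left(1 + 7\right) 1 = -99 + 8 \cdot 1 = -99 + 8 = -91$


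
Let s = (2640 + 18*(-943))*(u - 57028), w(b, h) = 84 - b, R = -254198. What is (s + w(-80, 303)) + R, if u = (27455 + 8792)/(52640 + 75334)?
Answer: 17429659053539/21329 ≈ 8.1718e+8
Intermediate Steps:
u = 36247/127974 ≈ 0.28324
s = 17435077344725/21329 (s = (2640 + 18*(-943))*(36247/127974 - 57028) = (2640 - 16974)*(-7298065025/127974) = -14334*(-7298065025/127974) = 17435077344725/21329 ≈ 8.1744e+8)
(s + w(-80, 303)) + R = (17435077344725/21329 + (84 - 1*(-80))) - 254198 = (17435077344725/21329 + (84 + 80)) - 254198 = (17435077344725/21329 + 164) - 254198 = 17435080842681/21329 - 254198 = 17429659053539/21329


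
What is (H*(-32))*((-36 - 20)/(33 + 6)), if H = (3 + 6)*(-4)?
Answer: -21504/13 ≈ -1654.2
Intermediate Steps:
H = -36 (H = 9*(-4) = -36)
(H*(-32))*((-36 - 20)/(33 + 6)) = (-36*(-32))*((-36 - 20)/(33 + 6)) = 1152*(-56/39) = -21504/13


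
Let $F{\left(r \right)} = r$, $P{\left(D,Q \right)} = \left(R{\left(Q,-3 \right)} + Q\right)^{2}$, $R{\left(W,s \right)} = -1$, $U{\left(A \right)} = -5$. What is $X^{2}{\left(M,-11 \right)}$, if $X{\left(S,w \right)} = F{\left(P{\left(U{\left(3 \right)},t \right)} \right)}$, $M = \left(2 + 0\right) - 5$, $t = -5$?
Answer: $1296$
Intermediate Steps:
$P{\left(D,Q \right)} = \left(-1 + Q\right)^{2}$
$M = -3$ ($M = 2 - 5 = -3$)
$X{\left(S,w \right)} = 36$ ($X{\left(S,w \right)} = \left(-1 - 5\right)^{2} = \left(-6\right)^{2} = 36$)
$X^{2}{\left(M,-11 \right)} = 36^{2} = 1296$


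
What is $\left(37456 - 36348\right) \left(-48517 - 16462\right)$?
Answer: $-71996732$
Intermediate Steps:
$\left(37456 - 36348\right) \left(-48517 - 16462\right) = 1108 \left(-64979\right) = -71996732$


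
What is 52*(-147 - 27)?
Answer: -9048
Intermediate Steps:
52*(-147 - 27) = 52*(-174) = -9048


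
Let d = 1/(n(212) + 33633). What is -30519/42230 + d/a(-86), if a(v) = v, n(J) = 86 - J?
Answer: -21985913417/30422513115 ≈ -0.72269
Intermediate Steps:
d = 1/33507 (d = 1/((86 - 1*212) + 33633) = 1/((86 - 212) + 33633) = 1/(-126 + 33633) = 1/33507 ≈ 2.9845e-5)
-30519/42230 + d/a(-86) = -30519/42230 + (1/33507)/(-86) = -30519*1/42230 + (1/33507)*(-1/86) = -30519/42230 - 1/2881602 = -21985913417/30422513115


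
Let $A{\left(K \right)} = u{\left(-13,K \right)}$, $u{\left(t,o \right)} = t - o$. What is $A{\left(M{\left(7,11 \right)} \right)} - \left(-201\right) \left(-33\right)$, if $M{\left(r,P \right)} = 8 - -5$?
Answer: $-6659$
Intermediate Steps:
$M{\left(r,P \right)} = 13$ ($M{\left(r,P \right)} = 8 + 5 = 13$)
$A{\left(K \right)} = -13 - K$
$A{\left(M{\left(7,11 \right)} \right)} - \left(-201\right) \left(-33\right) = \left(-13 - 13\right) - \left(-201\right) \left(-33\right) = \left(-13 - 13\right) - 6633 = -26 - 6633 = -6659$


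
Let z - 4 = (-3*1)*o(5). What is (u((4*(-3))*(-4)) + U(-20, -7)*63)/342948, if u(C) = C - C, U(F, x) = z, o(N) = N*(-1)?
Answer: 399/114316 ≈ 0.0034903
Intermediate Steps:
o(N) = -N
z = 19 (z = 4 + (-3*1)*(-1*5) = 4 - 3*(-5) = 4 + 15 = 19)
U(F, x) = 19
u(C) = 0
(u((4*(-3))*(-4)) + U(-20, -7)*63)/342948 = (0 + 19*63)/342948 = (0 + 1197)*(1/342948) = 1197*(1/342948) = 399/114316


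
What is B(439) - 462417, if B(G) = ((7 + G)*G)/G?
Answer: -461971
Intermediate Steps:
B(G) = 7 + G (B(G) = (G*(7 + G))/G = 7 + G)
B(439) - 462417 = (7 + 439) - 462417 = 446 - 462417 = -461971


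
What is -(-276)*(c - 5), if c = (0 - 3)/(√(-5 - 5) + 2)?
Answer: -10488/7 + 414*I*√10/7 ≈ -1498.3 + 187.03*I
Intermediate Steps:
c = -3/(2 + I*√10) (c = -3/(√(-10) + 2) = -3/(I*√10 + 2) = -3/(2 + I*√10) ≈ -0.42857 + 0.67763*I)
-(-276)*(c - 5) = -(-276)*((-3/7 + 3*I*√10/14) - 5) = -(-276)*(-38/7 + 3*I*√10/14) = -69*(152/7 - 6*I*√10/7) = -10488/7 + 414*I*√10/7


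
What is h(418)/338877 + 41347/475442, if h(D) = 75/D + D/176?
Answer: 1064969896825/12244843256184 ≈ 0.086973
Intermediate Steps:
h(D) = 75/D + D/176 (h(D) = 75/D + D*(1/176) = 75/D + D/176)
h(418)/338877 + 41347/475442 = (75/418 + (1/176)*418)/338877 + 41347/475442 = (75*(1/418) + 19/8)*(1/338877) + 41347*(1/475442) = (75/418 + 19/8)*(1/338877) + 41347/475442 = (4271/1672)*(1/338877) + 41347/475442 = 4271/566602344 + 41347/475442 = 1064969896825/12244843256184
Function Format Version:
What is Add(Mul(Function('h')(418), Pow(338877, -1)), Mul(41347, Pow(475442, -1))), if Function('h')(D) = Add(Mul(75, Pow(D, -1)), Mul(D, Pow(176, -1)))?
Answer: Rational(1064969896825, 12244843256184) ≈ 0.086973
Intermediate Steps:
Function('h')(D) = Add(Mul(75, Pow(D, -1)), Mul(Rational(1, 176), D)) (Function('h')(D) = Add(Mul(75, Pow(D, -1)), Mul(D, Rational(1, 176))) = Add(Mul(75, Pow(D, -1)), Mul(Rational(1, 176), D)))
Add(Mul(Function('h')(418), Pow(338877, -1)), Mul(41347, Pow(475442, -1))) = Add(Mul(Add(Mul(75, Pow(418, -1)), Mul(Rational(1, 176), 418)), Pow(338877, -1)), Mul(41347, Pow(475442, -1))) = Add(Mul(Add(Mul(75, Rational(1, 418)), Rational(19, 8)), Rational(1, 338877)), Mul(41347, Rational(1, 475442))) = Add(Mul(Add(Rational(75, 418), Rational(19, 8)), Rational(1, 338877)), Rational(41347, 475442)) = Add(Mul(Rational(4271, 1672), Rational(1, 338877)), Rational(41347, 475442)) = Add(Rational(4271, 566602344), Rational(41347, 475442)) = Rational(1064969896825, 12244843256184)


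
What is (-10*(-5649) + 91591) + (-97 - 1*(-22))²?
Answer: 153706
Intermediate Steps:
(-10*(-5649) + 91591) + (-97 - 1*(-22))² = (56490 + 91591) + (-97 + 22)² = 148081 + (-75)² = 148081 + 5625 = 153706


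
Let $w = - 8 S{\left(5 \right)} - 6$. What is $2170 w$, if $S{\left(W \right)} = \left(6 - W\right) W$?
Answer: $-99820$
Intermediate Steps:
$S{\left(W \right)} = W \left(6 - W\right)$
$w = -46$ ($w = - 8 \cdot 5 \left(6 - 5\right) - 6 = - 8 \cdot 5 \cdot 1 - 6 = \left(-8\right) 5 - 6 = -40 - 6 = -46$)
$2170 w = 2170 \left(-46\right) = -99820$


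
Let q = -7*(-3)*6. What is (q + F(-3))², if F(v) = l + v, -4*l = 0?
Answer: 15129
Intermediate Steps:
l = 0 (l = -¼*0 = 0)
F(v) = v (F(v) = 0 + v = v)
q = 126 (q = 21*6 = 126)
(q + F(-3))² = (126 - 3)² = 123² = 15129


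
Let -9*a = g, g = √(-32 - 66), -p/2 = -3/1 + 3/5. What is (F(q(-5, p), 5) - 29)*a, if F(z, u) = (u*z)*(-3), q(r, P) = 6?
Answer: 833*I*√2/9 ≈ 130.89*I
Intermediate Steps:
p = 24/5 (p = -2*(-3/1 + 3/5) = -2*(-3*1 + 3*(⅕)) = -2*(-3 + ⅗) = -2*(-12/5) = 24/5 ≈ 4.8000)
g = 7*I*√2 (g = √(-98) = 7*I*√2 ≈ 9.8995*I)
a = -7*I*√2/9 ≈ -1.0999*I
F(z, u) = -3*u*z
(F(q(-5, p), 5) - 29)*a = (-3*5*6 - 29)*(-7*I*√2/9) = (-90 - 29)*(-7*I*√2/9) = -(-833)*I*√2/9 = 833*I*√2/9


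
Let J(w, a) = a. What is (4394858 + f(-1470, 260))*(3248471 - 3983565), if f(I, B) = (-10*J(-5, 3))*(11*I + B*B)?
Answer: -2096457214052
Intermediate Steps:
f(I, B) = -330*I - 30*B**2 (f(I, B) = (-10*3)*(11*I + B*B) = -30*(11*I + B**2) = -30*(B**2 + 11*I) = -330*I - 30*B**2)
(4394858 + f(-1470, 260))*(3248471 - 3983565) = (4394858 + (-330*(-1470) - 30*260**2))*(3248471 - 3983565) = (4394858 + (485100 - 30*67600))*(-735094) = (4394858 + (485100 - 2028000))*(-735094) = (4394858 - 1542900)*(-735094) = 2851958*(-735094) = -2096457214052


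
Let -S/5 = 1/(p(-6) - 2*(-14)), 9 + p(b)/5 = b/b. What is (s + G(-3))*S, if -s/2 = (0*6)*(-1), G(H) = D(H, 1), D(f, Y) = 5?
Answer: 25/12 ≈ 2.0833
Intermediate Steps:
G(H) = 5
p(b) = -40 (p(b) = -45 + 5*(b/b) = -45 + 5*1 = -45 + 5 = -40)
S = 5/12 (S = -5/(-40 - 2*(-14)) = -5/(-40 + 28) = -5/(-12) = -5*(-1/12) = 5/12 ≈ 0.41667)
s = 0 (s = -2*0*6*(-1) = -0*(-1) = -2*0 = 0)
(s + G(-3))*S = (0 + 5)*(5/12) = 5*(5/12) = 25/12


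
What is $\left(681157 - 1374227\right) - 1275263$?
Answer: $-1968333$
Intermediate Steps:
$\left(681157 - 1374227\right) - 1275263 = -693070 - 1275263 = -1968333$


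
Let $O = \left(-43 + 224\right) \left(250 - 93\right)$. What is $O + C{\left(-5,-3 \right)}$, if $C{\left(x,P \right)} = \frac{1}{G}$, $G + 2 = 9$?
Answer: $\frac{198920}{7} \approx 28417.0$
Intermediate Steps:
$G = 7$ ($G = -2 + 9 = 7$)
$O = 28417$ ($O = 181 \cdot 157 = 28417$)
$C{\left(x,P \right)} = \frac{1}{7}$
$O + C{\left(-5,-3 \right)} = 28417 + \frac{1}{7} = \frac{198920}{7}$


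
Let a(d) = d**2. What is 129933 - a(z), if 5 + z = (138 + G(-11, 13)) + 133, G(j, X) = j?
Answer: 64908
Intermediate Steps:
z = 255 (z = -5 + ((138 - 11) + 133) = -5 + (127 + 133) = -5 + 260 = 255)
129933 - a(z) = 129933 - 1*255**2 = 129933 - 1*65025 = 129933 - 65025 = 64908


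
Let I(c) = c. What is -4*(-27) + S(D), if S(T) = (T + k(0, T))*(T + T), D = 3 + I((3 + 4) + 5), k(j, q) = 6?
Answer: 738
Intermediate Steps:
D = 15 (D = 3 + ((3 + 4) + 5) = 3 + (7 + 5) = 3 + 12 = 15)
S(T) = 2*T*(6 + T) (S(T) = (T + 6)*(T + T) = (6 + T)*(2*T) = 2*T*(6 + T))
-4*(-27) + S(D) = -4*(-27) + 2*15*(6 + 15) = 108 + 2*15*21 = 108 + 630 = 738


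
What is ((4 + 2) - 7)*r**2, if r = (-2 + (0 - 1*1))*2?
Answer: -36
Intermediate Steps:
r = -6 (r = (-2 + (0 - 1))*2 = (-2 - 1)*2 = -3*2 = -6)
((4 + 2) - 7)*r**2 = ((4 + 2) - 7)*(-6)**2 = (6 - 7)*36 = -1*36 = -36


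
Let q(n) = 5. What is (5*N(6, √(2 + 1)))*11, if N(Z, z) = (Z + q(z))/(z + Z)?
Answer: 110 - 55*√3/3 ≈ 78.246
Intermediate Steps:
N(Z, z) = (5 + Z)/(Z + z) (N(Z, z) = (Z + 5)/(z + Z) = (5 + Z)/(Z + z))
(5*N(6, √(2 + 1)))*11 = (5*((5 + 6)/(6 + √(2 + 1))))*11 = (5*(11/(6 + √3)))*11 = (55/(6 + √3))*11 = 605/(6 + √3)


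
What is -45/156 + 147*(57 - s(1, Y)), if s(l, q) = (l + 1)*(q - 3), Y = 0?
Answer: 481557/52 ≈ 9260.7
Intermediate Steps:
s(l, q) = (1 + l)*(-3 + q)
-45/156 + 147*(57 - s(1, Y)) = -45/156 + 147*(57 - (-3 + 0 - 3*1 + 1*0)) = -45*1/156 + 147*(57 - (-3 + 0 - 3 + 0)) = -15/52 + 147*(57 - 1*(-6)) = -15/52 + 147*(57 + 6) = -15/52 + 147*63 = -15/52 + 9261 = 481557/52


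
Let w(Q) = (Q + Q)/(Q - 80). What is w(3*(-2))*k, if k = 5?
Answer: 30/43 ≈ 0.69767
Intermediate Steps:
w(Q) = 2*Q/(-80 + Q) (w(Q) = (2*Q)/(-80 + Q) = 2*Q/(-80 + Q))
w(3*(-2))*k = (2*(3*(-2))/(-80 + 3*(-2)))*5 = (2*(-6)/(-80 - 6))*5 = (2*(-6)/(-86))*5 = (2*(-6)*(-1/86))*5 = (6/43)*5 = 30/43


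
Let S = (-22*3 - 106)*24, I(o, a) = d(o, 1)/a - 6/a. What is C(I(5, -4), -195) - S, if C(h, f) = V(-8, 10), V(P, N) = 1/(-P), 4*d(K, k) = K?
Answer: 33025/8 ≈ 4128.1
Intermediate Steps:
d(K, k) = K/4
I(o, a) = -6/a + o/(4*a) (I(o, a) = (o/4)/a - 6/a = o/(4*a) - 6/a = -6/a + o/(4*a))
S = -4128 (S = (-66 - 106)*24 = -172*24 = -4128)
V(P, N) = -1/P
C(h, f) = ⅛ (C(h, f) = -1/(-8) = -1*(-⅛) = ⅛)
C(I(5, -4), -195) - S = ⅛ - 1*(-4128) = ⅛ + 4128 = 33025/8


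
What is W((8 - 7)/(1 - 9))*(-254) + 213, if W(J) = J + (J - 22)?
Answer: 11729/2 ≈ 5864.5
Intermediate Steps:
W(J) = -22 + 2*J (W(J) = J + (-22 + J) = -22 + 2*J)
W((8 - 7)/(1 - 9))*(-254) + 213 = (-22 + 2*((8 - 7)/(1 - 9)))*(-254) + 213 = (-22 + 2*(1/(-8)))*(-254) + 213 = (-22 + 2*(1*(-⅛)))*(-254) + 213 = (-22 + 2*(-⅛))*(-254) + 213 = (-22 - ¼)*(-254) + 213 = -89/4*(-254) + 213 = 11303/2 + 213 = 11729/2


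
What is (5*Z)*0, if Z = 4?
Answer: 0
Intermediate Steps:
(5*Z)*0 = (5*4)*0 = 20*0 = 0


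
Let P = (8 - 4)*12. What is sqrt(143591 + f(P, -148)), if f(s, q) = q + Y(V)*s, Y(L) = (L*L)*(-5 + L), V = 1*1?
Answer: sqrt(143251) ≈ 378.49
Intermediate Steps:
P = 48 (P = 4*12 = 48)
V = 1
Y(L) = L**2*(-5 + L)
f(s, q) = q - 4*s (f(s, q) = q + (1**2*(-5 + 1))*s = q + (1*(-4))*s = q - 4*s)
sqrt(143591 + f(P, -148)) = sqrt(143591 + (-148 - 4*48)) = sqrt(143591 + (-148 - 192)) = sqrt(143591 - 340) = sqrt(143251)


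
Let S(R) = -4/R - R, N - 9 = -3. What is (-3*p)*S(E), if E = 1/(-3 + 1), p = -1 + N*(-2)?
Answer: 663/2 ≈ 331.50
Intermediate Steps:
N = 6 (N = 9 - 3 = 6)
p = -13 (p = -1 + 6*(-2) = -1 - 12 = -13)
E = -½ (E = 1/(-2) = -½ ≈ -0.50000)
S(R) = -R - 4/R
(-3*p)*S(E) = (-3*(-13))*(-1*(-½) - 4/(-½)) = 39*(½ - 4*(-2)) = 39*(½ + 8) = 39*(17/2) = 663/2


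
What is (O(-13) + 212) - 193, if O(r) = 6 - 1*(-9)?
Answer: 34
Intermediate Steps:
O(r) = 15 (O(r) = 6 + 9 = 15)
(O(-13) + 212) - 193 = (15 + 212) - 193 = 227 - 193 = 34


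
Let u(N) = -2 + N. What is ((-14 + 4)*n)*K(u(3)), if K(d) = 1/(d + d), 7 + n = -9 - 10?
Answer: 130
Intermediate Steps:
n = -26 (n = -7 + (-9 - 10) = -7 - 19 = -26)
K(d) = 1/(2*d)
((-14 + 4)*n)*K(u(3)) = ((-14 + 4)*(-26))*(1/(2*(-2 + 3))) = (-10*(-26))*((1/2)/1) = 260*((1/2)*1) = 260*(1/2) = 130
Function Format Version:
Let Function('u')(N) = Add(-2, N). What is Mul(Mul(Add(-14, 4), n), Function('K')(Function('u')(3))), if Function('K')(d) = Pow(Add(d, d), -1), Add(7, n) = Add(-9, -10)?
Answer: 130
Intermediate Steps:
n = -26 (n = Add(-7, Add(-9, -10)) = Add(-7, -19) = -26)
Function('K')(d) = Mul(Rational(1, 2), Pow(d, -1)) (Function('K')(d) = Pow(Mul(2, d), -1) = Mul(Rational(1, 2), Pow(d, -1)))
Mul(Mul(Add(-14, 4), n), Function('K')(Function('u')(3))) = Mul(Mul(Add(-14, 4), -26), Mul(Rational(1, 2), Pow(Add(-2, 3), -1))) = Mul(Mul(-10, -26), Mul(Rational(1, 2), Pow(1, -1))) = Mul(260, Mul(Rational(1, 2), 1)) = Mul(260, Rational(1, 2)) = 130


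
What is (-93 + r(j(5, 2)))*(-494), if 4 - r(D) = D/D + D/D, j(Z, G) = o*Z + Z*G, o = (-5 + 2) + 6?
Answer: 44954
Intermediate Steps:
o = 3 (o = -3 + 6 = 3)
j(Z, G) = 3*Z + G*Z (j(Z, G) = 3*Z + Z*G = 3*Z + G*Z)
r(D) = 2 (r(D) = 4 - (D/D + D/D) = 4 - (1 + 1) = 4 - 1*2 = 4 - 2 = 2)
(-93 + r(j(5, 2)))*(-494) = (-93 + 2)*(-494) = -91*(-494) = 44954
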